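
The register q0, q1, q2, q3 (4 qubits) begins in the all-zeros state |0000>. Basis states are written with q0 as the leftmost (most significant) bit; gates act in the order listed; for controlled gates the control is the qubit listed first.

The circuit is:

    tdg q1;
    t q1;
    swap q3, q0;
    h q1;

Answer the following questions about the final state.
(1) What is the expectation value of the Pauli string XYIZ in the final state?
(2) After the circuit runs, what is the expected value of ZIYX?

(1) The expectation value of XYIZ is 0.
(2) The expectation value of ZIYX is 0.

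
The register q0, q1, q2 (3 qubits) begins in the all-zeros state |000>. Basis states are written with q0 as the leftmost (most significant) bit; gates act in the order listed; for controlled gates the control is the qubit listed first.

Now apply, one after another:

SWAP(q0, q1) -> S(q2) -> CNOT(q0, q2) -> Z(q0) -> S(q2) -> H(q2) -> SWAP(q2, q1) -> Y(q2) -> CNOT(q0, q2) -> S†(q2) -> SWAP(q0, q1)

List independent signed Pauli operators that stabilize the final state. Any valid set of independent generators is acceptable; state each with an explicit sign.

One valid set of independent stabilizer generators is +XII, +IZI, -IIZ (any independent generating set of the same group is equally correct).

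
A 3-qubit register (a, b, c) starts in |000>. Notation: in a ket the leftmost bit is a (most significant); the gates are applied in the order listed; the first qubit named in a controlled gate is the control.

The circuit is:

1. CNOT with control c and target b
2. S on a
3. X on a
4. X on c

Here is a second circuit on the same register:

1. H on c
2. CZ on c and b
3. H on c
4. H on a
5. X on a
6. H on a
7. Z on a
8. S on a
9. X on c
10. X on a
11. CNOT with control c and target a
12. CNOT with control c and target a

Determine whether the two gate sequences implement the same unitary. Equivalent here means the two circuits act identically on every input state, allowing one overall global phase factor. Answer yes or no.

No — the two circuits implement different unitaries, even allowing a global phase.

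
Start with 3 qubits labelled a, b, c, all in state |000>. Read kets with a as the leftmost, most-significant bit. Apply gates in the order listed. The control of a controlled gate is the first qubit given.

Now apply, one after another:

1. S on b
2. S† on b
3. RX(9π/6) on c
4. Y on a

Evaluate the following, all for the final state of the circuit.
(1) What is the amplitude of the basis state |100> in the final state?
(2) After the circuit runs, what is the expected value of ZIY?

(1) |100> carries amplitude -sqrt(2)*I/2 in the final state. Key observation: gates 1-2 undo each other exactly, leaving only the rest of the circuit to track.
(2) In the final state, ZIY has expectation -1.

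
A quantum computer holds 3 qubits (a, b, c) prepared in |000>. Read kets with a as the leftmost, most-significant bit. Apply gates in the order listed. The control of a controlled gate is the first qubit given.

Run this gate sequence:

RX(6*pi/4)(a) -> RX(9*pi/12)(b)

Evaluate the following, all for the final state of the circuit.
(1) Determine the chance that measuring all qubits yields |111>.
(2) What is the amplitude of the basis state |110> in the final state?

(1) A full measurement returns |111> with probability 0.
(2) The final state's coefficient on |110> equals -sqrt(2*sqrt(2) + 4)/4.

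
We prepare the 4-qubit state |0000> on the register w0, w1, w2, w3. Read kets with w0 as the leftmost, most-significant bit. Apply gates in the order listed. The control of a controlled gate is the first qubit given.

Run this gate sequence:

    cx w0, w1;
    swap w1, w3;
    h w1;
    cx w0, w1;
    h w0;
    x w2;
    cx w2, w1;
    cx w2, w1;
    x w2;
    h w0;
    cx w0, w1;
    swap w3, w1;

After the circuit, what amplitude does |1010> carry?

|1010> carries amplitude 0 in the final state. Key observation: steps 4-11 multiply out to the identity, so the circuit reduces to the remaining gates.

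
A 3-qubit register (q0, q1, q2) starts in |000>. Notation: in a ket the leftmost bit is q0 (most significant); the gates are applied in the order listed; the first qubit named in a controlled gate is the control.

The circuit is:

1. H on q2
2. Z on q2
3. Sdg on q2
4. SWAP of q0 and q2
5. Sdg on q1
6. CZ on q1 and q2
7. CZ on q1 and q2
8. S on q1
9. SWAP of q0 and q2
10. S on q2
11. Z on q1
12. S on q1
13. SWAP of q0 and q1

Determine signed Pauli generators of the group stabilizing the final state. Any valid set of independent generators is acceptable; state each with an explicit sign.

The final state is stabilized by the group generated by -IIX, +ZII, +IZI; other independent generating sets are equally valid. Key observation: steps 3-10 multiply out to the identity, so the circuit reduces to the remaining gates.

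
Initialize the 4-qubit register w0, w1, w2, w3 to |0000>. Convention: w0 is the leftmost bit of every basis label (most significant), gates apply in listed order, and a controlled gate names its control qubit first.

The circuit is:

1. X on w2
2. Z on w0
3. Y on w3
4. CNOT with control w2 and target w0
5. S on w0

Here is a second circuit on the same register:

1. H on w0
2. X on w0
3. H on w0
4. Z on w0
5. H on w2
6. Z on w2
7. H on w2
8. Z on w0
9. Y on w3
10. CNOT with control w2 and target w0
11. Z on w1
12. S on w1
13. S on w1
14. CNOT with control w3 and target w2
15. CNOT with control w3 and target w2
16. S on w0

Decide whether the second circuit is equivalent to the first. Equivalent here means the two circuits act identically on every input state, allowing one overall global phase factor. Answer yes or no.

Yes — the two circuits implement the same unitary up to a global phase.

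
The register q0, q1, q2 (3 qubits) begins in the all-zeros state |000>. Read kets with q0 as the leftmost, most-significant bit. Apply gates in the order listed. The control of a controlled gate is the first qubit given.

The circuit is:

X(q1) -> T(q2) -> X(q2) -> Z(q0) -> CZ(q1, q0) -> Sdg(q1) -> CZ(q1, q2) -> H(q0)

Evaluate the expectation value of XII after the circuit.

In the final state, XII has expectation 1.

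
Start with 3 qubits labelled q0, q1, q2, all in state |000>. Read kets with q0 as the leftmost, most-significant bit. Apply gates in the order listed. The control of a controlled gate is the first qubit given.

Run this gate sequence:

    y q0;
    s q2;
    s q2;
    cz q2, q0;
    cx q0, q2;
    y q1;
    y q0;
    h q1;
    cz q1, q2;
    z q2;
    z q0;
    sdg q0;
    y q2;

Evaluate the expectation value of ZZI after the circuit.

The expectation value of ZZI is 0.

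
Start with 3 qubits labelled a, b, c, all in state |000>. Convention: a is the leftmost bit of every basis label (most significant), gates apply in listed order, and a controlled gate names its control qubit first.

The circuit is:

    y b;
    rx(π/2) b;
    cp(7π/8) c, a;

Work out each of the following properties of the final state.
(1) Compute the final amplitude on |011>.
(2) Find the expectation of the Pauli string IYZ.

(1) |011> carries amplitude 0 in the final state.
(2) The expectation value of IYZ is 1.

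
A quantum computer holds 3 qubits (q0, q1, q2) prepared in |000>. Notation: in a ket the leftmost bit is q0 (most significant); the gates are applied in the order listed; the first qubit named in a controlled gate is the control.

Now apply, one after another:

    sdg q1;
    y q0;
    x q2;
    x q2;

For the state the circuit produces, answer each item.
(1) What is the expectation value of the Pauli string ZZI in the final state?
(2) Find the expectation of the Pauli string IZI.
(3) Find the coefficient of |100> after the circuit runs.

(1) The observable ZZI averages to -1. Key observation: steps 3-4 multiply out to the identity, so the circuit reduces to the remaining gates.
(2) The expectation value of IZI is 1.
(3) The amplitude on |100> is I.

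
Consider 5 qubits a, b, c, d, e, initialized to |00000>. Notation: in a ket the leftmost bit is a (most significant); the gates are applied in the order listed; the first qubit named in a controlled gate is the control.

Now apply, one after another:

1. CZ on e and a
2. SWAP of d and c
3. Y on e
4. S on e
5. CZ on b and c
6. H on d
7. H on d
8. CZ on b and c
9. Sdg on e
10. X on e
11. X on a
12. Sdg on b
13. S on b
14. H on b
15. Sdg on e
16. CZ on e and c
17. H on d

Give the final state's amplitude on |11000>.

The final state's coefficient on |11000> equals I/2. Key observation: gates 4-9 undo each other exactly, leaving only the rest of the circuit to track.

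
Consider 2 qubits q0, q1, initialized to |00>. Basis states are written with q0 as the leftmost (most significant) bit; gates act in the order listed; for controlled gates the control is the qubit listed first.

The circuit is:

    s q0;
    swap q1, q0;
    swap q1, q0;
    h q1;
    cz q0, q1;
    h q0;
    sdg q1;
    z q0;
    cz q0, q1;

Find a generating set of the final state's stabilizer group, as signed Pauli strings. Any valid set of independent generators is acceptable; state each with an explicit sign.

One valid set of independent stabilizer generators is -XZ, -ZY (any independent generating set of the same group is equally correct).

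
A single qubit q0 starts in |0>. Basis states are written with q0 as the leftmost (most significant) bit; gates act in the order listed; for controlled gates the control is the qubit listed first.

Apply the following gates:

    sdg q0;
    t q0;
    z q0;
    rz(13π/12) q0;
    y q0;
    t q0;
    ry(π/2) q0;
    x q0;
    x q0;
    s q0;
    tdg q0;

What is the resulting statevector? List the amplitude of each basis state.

The resulting statevector has amplitude -sqrt(2)*exp(5*I*pi/24)/2 on |0>, sqrt(2)*exp(11*I*pi/24)/2 on |1>.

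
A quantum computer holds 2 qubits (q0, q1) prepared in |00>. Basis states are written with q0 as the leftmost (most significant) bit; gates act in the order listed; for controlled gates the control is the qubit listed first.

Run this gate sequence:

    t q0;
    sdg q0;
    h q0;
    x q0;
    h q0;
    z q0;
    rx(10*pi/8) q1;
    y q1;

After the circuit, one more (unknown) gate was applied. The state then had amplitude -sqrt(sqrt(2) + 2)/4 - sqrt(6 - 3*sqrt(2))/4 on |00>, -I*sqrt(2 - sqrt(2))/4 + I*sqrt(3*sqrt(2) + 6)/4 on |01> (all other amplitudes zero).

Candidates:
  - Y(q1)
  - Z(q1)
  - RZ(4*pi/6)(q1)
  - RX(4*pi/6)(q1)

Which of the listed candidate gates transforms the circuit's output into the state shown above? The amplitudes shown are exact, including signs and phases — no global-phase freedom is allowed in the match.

It was RX(4*pi/6)(q1) that produced the state shown. Key observation: the block from step 3 through step 6 cancels to the identity and can be dropped.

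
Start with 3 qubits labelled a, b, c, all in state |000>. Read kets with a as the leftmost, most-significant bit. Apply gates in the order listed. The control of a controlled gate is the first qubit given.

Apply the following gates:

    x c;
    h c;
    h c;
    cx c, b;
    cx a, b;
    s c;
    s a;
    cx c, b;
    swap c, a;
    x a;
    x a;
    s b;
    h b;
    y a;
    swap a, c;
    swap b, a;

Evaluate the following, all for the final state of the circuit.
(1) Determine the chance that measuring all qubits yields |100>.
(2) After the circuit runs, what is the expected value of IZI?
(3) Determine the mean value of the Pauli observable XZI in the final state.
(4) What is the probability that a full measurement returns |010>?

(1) A full measurement returns |100> with probability 1/2. Key observation: steps 10-11 multiply out to the identity, so the circuit reduces to the remaining gates.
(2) The expectation value of IZI is 1.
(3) In the final state, XZI has expectation 1.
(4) Outcome |010> occurs with probability 0.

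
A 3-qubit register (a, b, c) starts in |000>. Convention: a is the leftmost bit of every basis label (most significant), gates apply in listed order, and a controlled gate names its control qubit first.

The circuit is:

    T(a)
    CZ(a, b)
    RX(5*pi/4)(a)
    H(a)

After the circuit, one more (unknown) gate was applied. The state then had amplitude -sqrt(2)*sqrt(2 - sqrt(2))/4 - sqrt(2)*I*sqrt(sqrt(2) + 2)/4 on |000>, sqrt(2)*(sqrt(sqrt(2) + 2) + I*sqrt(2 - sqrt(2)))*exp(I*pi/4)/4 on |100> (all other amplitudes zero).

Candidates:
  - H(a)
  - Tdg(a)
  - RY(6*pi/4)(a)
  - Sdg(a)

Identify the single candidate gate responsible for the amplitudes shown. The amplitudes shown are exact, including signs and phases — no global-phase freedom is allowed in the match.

The applied gate was Tdg(a).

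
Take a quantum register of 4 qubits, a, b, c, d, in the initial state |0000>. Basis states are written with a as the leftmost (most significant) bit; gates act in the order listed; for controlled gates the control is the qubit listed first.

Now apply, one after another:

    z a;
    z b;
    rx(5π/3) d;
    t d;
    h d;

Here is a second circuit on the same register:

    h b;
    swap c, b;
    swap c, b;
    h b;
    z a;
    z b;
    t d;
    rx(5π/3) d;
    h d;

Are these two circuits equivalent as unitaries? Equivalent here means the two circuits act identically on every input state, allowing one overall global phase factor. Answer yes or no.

No, they are not equivalent — no single phase factor reconciles the two unitaries.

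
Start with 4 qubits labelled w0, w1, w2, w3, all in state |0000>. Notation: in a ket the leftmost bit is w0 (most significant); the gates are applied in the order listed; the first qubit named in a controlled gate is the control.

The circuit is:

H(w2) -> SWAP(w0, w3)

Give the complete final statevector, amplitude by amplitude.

The resulting statevector has amplitude sqrt(2)/2 on |0000>, sqrt(2)/2 on |0010>, and 0 on every other basis state.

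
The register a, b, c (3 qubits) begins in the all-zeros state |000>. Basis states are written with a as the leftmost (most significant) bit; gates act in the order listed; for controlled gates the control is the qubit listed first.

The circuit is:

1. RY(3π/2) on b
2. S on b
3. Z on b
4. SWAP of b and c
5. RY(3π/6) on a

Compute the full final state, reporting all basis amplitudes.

After the circuit, the state carries amplitude -1/2 on |000>, -I/2 on |001>, 0 on |010>, 0 on |011>, -1/2 on |100>, -I/2 on |101>, 0 on |110>, 0 on |111>.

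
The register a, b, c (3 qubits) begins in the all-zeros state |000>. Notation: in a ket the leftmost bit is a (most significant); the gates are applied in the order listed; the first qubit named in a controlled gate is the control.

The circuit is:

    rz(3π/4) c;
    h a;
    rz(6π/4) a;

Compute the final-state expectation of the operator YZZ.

The observable YZZ averages to -1.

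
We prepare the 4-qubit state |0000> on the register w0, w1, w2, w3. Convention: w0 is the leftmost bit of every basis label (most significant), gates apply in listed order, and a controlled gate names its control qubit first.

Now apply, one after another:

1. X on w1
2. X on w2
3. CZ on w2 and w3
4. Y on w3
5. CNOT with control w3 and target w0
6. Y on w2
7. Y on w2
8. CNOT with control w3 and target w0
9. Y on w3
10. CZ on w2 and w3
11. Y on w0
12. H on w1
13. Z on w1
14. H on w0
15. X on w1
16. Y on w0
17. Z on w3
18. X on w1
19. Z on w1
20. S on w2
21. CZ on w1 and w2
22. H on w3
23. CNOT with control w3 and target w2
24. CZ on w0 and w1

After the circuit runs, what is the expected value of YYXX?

The expectation value of YYXX is 1.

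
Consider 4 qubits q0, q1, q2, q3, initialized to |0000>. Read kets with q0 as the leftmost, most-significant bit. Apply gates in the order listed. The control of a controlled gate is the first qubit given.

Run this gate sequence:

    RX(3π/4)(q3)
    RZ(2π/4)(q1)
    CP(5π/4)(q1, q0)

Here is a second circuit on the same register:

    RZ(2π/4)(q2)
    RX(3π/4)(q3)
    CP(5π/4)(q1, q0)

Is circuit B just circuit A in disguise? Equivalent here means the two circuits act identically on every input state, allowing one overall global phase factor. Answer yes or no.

No — the two circuits implement different unitaries, even allowing a global phase.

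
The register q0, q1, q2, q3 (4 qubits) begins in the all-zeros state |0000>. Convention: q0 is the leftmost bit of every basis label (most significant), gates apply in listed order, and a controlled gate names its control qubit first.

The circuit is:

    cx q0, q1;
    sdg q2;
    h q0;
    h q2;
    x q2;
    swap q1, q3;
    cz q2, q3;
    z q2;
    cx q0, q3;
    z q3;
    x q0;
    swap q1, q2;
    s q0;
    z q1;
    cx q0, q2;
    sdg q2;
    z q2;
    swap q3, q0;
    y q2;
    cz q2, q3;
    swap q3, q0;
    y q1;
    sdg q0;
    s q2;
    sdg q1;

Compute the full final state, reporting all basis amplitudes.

After the circuit, the state carries amplitude -I/2 on |0011>, 1/2 on |0111>, -I/2 on |1000>, 1/2 on |1100>, and 0 on every other basis state.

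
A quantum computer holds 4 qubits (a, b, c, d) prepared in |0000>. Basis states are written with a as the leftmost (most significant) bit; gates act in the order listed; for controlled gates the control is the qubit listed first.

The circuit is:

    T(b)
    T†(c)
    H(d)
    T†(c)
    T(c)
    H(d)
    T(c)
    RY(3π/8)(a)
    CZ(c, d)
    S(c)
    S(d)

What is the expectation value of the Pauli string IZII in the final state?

The expectation value of IZII is 1. Key observation: gates 2-7 undo each other exactly, leaving only the rest of the circuit to track.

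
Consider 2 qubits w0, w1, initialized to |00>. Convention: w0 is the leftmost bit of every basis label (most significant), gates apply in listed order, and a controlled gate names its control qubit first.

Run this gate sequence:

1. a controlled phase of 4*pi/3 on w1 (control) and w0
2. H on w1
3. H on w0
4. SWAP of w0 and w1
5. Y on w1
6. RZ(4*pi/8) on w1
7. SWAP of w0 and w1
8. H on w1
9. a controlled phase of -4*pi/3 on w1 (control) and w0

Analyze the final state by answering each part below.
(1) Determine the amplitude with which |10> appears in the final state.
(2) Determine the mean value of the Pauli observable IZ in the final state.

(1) |10> carries amplitude sqrt(2)*exp(3*I*pi/4)/2 in the final state.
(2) The observable IZ averages to 1.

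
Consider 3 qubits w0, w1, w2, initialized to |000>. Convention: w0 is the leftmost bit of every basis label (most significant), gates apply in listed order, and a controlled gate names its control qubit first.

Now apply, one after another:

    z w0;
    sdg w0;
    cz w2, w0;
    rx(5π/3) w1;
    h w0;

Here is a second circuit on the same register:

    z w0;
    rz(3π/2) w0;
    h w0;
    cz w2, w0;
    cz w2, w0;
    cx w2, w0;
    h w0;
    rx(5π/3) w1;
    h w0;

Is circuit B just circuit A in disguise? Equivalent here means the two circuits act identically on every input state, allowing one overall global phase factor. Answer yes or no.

Yes — the two circuits implement the same unitary up to a global phase.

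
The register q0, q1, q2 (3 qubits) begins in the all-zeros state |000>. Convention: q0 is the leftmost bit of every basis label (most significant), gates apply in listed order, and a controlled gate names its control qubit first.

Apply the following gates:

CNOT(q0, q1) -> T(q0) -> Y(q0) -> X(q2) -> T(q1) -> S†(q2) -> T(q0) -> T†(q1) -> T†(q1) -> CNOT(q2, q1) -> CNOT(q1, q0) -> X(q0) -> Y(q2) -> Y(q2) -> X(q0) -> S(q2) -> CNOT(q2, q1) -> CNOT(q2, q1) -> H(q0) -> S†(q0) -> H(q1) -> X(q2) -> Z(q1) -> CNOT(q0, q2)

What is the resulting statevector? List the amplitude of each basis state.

The resulting statevector has amplitude exp(3*I*pi/4)/2 on |000>, 0 on |001>, exp(3*I*pi/4)/2 on |010>, 0 on |011>, 0 on |100>, exp(I*pi/4)/2 on |101>, 0 on |110>, exp(I*pi/4)/2 on |111>.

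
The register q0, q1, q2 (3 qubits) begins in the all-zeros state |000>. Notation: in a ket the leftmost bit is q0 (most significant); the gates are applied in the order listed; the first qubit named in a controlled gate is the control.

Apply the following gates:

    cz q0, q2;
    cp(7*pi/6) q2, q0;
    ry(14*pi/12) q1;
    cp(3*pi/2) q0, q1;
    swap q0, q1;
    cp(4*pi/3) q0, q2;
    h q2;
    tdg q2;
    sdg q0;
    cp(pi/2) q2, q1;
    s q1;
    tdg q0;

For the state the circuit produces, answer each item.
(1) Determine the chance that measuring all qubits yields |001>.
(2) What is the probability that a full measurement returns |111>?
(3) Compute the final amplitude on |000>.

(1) The probability of measuring |001> is 1/4 - sqrt(3)/8.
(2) The probability of measuring |111> is 0.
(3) |000> carries amplitude 1/4 - sqrt(3)/4 in the final state.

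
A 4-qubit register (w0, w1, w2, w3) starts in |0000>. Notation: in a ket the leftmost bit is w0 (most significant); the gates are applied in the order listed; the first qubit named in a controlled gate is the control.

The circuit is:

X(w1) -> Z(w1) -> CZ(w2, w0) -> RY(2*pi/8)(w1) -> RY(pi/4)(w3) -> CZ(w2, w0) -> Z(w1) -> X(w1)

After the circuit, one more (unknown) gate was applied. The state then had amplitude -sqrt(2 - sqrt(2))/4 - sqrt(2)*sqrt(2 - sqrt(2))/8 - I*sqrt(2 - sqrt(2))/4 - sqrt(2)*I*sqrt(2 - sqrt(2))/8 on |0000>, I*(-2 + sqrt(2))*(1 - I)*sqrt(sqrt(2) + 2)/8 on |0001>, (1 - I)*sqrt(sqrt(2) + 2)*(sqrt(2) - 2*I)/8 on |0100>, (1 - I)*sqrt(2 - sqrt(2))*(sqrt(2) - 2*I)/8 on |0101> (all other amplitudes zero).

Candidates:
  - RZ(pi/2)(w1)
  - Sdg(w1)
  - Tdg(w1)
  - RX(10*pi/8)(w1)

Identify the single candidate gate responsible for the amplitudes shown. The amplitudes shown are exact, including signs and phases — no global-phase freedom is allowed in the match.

It was RX(10*pi/8)(w1) that produced the state shown.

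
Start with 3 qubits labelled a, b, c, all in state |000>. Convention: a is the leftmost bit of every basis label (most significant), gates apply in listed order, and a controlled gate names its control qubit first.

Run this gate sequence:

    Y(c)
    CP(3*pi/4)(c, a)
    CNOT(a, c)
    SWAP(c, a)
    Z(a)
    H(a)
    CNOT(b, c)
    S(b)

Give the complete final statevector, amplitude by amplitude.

The final amplitudes are -sqrt(2)*I/2 on |000>, sqrt(2)*I/2 on |100>, and 0 on every other basis state.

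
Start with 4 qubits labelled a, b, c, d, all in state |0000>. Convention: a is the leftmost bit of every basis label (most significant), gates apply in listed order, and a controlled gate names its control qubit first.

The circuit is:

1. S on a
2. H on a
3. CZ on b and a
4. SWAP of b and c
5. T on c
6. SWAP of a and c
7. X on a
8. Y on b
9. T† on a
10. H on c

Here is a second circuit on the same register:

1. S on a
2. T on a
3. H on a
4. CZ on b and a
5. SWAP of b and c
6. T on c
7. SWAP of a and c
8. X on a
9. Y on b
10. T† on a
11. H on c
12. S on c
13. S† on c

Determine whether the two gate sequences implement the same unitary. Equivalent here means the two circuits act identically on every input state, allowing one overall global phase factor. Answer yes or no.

No — the two circuits implement different unitaries, even allowing a global phase.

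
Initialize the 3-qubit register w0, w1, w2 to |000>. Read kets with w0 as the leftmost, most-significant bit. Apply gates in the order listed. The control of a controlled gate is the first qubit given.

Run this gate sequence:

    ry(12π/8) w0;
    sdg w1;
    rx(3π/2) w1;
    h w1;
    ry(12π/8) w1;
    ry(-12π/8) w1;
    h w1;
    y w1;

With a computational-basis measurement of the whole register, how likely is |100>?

Outcome |100> occurs with probability 1/4.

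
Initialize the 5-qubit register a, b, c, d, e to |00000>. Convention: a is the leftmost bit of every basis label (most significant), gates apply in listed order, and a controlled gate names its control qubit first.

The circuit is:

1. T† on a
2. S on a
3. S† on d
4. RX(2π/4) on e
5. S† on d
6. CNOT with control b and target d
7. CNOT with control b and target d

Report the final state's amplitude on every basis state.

After the circuit, the state carries amplitude sqrt(2)/2 on |00000>, -sqrt(2)*I/2 on |00001>, and 0 on every other basis state. Key observation: the block from step 6 through step 7 cancels to the identity and can be dropped.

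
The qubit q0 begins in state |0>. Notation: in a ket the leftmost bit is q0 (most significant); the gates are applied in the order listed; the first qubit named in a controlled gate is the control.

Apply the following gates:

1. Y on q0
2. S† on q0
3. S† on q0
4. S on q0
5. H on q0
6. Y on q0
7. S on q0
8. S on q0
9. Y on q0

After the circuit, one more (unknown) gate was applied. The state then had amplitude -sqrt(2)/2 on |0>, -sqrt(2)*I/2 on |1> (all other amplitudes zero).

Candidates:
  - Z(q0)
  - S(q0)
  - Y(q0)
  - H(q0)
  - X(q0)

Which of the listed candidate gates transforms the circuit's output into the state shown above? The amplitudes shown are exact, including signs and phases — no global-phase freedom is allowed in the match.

The unique candidate consistent with the amplitudes is S(q0).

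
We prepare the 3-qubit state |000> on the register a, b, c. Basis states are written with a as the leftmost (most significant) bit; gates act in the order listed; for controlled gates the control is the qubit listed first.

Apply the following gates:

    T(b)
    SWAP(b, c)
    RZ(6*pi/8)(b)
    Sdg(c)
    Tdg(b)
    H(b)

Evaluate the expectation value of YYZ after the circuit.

The observable YYZ averages to 0.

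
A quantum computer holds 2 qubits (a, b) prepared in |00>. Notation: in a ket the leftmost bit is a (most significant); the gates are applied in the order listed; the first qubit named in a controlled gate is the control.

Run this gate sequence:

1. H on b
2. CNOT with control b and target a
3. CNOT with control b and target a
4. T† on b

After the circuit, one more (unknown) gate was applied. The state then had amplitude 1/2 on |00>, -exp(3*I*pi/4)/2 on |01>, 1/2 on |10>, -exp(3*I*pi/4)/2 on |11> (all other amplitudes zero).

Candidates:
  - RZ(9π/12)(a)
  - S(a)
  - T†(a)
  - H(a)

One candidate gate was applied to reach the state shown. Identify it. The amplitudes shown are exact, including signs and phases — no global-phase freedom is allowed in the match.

The unique candidate consistent with the amplitudes is H(a). Key observation: gates 2-3 undo each other exactly, leaving only the rest of the circuit to track.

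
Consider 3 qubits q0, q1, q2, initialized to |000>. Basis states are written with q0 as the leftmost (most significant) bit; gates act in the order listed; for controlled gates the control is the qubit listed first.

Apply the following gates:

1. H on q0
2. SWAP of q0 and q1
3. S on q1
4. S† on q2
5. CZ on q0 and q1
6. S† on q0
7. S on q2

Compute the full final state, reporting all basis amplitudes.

The resulting statevector has amplitude sqrt(2)/2 on |000>, sqrt(2)*I/2 on |010>, and 0 on every other basis state.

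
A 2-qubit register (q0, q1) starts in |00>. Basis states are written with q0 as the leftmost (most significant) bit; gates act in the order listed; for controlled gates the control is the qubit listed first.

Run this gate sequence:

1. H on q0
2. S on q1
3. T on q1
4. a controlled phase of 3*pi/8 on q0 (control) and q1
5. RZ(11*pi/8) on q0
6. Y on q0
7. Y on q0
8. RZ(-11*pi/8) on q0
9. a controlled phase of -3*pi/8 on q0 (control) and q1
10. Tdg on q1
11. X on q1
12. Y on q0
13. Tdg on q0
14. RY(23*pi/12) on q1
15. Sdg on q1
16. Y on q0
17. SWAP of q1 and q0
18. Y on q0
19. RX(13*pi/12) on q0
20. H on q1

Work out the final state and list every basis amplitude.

The resulting statevector has amplitude (-sqrt(2) + sqrt(6) - (-sqrt(6) + sqrt(2))*exp(I*pi/4))*exp(3*I*pi/4)/8 on |00>, (-sqrt(2) + sqrt(6) - (-sqrt(2) + sqrt(6))*exp(I*pi/4))*exp(3*I*pi/4)/8 on |01>, (sqrt(2)*I + sqrt(6)*I + (sqrt(2) + sqrt(6))*exp(3*I*pi/4))*exp(3*I*pi/4)/8 on |10>, -sqrt(6)*exp(I*pi/4)/8 - sqrt(2)*exp(I*pi/4)/8 + sqrt(2)*I/8 + sqrt(6)*I/8 on |11>. Key observation: the block from step 3 through step 10 cancels to the identity and can be dropped.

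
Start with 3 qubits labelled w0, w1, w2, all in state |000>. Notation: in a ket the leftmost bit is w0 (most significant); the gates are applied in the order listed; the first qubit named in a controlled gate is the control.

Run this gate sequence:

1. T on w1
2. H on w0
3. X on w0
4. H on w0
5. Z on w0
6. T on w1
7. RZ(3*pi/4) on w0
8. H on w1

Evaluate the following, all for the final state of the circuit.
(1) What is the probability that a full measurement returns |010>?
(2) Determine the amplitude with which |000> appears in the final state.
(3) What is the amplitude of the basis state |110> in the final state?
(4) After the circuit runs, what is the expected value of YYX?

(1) A full measurement returns |010> with probability 1/2. Key observation: the block from step 2 through step 5 cancels to the identity and can be dropped.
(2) |000> carries amplitude -sqrt(2)*exp(5*I*pi/8)/2 in the final state.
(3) The final state's coefficient on |110> equals 0.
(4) In the final state, YYX has expectation 0.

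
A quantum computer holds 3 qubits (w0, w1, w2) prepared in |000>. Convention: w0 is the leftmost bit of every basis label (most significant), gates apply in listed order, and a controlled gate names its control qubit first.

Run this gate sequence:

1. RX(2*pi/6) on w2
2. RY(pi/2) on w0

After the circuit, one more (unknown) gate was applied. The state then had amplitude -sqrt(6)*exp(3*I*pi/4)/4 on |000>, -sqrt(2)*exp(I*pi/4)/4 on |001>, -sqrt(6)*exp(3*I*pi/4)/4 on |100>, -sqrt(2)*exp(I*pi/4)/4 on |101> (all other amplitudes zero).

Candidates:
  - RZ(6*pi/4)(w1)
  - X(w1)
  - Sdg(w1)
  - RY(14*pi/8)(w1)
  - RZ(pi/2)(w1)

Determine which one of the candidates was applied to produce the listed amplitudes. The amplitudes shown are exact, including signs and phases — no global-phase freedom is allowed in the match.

The applied gate was RZ(pi/2)(w1).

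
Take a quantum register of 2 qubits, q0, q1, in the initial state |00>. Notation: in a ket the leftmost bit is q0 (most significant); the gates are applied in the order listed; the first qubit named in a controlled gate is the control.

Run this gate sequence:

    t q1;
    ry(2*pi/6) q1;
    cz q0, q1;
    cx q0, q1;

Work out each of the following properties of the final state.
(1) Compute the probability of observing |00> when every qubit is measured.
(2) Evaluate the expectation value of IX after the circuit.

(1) A full measurement returns |00> with probability 3/4.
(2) The expectation value of IX is sqrt(3)/2.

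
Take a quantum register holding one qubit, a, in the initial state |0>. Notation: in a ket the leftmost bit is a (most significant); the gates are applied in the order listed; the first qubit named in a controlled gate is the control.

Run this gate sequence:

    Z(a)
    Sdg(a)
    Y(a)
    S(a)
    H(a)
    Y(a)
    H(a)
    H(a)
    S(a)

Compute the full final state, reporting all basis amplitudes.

The resulting statevector has amplitude -sqrt(2)*I/2 on |0>, sqrt(2)/2 on |1>. Key observation: gates 7-8 undo each other exactly, leaving only the rest of the circuit to track.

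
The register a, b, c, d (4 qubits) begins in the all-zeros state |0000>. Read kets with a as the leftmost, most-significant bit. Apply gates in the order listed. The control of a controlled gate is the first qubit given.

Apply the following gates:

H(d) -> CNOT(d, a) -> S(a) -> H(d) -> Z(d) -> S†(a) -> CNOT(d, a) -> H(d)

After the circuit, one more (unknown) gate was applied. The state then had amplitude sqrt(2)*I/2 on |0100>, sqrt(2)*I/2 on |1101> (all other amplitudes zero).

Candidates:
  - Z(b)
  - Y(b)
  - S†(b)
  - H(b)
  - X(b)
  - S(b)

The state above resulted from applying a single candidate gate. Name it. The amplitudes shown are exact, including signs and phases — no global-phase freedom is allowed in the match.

The applied gate was Y(b).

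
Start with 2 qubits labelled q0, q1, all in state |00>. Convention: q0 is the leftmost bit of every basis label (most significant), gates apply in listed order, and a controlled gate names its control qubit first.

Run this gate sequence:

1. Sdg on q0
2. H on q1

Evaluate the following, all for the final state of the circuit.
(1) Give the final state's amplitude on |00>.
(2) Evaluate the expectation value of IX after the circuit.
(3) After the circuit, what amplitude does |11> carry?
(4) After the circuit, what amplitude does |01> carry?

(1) |00> carries amplitude sqrt(2)/2 in the final state.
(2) In the final state, IX has expectation 1.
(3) The final state's coefficient on |11> equals 0.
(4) |01> carries amplitude sqrt(2)/2 in the final state.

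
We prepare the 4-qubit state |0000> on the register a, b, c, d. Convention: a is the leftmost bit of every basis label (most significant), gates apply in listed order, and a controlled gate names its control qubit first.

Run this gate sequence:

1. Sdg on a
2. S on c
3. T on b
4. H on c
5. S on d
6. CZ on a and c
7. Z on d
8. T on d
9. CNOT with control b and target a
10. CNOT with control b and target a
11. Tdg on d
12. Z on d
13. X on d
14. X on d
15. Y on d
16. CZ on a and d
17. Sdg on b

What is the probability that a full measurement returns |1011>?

Outcome |1011> occurs with probability 0. Key observation: the block from step 7 through step 12 cancels to the identity and can be dropped.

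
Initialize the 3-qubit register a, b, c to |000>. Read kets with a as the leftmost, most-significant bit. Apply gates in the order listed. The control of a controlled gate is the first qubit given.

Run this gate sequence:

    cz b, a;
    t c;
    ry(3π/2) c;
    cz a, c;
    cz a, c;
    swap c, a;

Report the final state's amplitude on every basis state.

The final amplitudes are -sqrt(2)/2 on |000>, sqrt(2)/2 on |100>, and 0 on every other basis state. Key observation: gates 4-5 undo each other exactly, leaving only the rest of the circuit to track.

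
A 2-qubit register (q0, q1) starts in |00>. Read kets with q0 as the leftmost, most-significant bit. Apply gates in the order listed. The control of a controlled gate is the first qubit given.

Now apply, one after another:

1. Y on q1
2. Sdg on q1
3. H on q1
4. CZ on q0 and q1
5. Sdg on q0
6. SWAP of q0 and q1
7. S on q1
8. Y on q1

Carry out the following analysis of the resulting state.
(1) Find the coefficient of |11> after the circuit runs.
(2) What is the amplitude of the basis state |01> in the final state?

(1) |11> carries amplitude -sqrt(2)*I/2 in the final state.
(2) The amplitude on |01> is sqrt(2)*I/2.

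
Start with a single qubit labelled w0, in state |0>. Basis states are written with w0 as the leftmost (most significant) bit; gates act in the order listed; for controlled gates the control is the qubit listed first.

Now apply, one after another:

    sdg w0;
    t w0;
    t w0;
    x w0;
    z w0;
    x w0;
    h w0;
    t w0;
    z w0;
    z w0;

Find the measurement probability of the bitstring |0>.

The probability of measuring |0> is 1/2.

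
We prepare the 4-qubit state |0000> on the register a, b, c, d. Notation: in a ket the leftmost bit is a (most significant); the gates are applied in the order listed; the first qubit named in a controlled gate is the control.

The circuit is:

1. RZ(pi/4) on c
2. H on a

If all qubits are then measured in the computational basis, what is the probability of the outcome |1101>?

The probability of measuring |1101> is 0.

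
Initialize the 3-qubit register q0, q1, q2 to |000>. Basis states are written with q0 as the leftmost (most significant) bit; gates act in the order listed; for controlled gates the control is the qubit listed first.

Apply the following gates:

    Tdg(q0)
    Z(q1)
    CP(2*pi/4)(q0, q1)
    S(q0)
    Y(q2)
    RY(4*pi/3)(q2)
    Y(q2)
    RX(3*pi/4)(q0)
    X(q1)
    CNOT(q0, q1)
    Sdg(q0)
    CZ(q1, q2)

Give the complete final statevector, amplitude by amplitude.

After the circuit, the state carries amplitude 0 on |000>, 0 on |001>, -sqrt(2 - sqrt(2))/4 on |010>, -sqrt(6 - 3*sqrt(2))/4 on |011>, sqrt(sqrt(2) + 2)/4 on |100>, -sqrt(3*sqrt(2) + 6)/4 on |101>, 0 on |110>, 0 on |111>.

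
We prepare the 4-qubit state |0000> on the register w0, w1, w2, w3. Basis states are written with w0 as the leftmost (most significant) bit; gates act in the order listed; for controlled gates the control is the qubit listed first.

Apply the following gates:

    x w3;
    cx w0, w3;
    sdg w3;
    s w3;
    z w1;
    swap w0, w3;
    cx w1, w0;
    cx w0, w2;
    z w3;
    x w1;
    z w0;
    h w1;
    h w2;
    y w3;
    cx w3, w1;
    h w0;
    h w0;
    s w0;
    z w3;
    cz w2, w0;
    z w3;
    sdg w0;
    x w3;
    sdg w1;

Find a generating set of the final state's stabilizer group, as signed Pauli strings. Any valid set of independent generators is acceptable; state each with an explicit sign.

The stabilizer group can be generated by +IYII, +IIXI, -ZIII, +IIIZ, among other valid generating sets.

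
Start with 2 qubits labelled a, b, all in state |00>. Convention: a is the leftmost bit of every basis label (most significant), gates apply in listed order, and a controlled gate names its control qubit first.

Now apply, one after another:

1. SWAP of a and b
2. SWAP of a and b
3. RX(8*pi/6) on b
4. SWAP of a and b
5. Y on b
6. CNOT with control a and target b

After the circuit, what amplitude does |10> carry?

The final state's coefficient on |10> equals sqrt(3)/2. Key observation: the block from step 1 through step 2 cancels to the identity and can be dropped.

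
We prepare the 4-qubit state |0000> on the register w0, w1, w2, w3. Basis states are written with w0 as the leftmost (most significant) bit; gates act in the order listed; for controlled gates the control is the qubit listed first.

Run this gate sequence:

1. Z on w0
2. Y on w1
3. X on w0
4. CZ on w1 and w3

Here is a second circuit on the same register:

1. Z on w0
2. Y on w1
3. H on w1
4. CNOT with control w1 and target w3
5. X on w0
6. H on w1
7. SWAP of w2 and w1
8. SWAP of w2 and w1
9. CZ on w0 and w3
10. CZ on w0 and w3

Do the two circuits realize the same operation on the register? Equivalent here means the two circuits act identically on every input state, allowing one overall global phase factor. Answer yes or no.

No, they are not equivalent — no single phase factor reconciles the two unitaries.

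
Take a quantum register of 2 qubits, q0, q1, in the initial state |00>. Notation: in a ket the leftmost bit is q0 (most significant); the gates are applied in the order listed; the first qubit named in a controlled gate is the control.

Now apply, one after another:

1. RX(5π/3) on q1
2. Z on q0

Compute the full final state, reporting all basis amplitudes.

The final amplitudes are -sqrt(3)/2 on |00>, -I/2 on |01>, 0 on |10>, 0 on |11>.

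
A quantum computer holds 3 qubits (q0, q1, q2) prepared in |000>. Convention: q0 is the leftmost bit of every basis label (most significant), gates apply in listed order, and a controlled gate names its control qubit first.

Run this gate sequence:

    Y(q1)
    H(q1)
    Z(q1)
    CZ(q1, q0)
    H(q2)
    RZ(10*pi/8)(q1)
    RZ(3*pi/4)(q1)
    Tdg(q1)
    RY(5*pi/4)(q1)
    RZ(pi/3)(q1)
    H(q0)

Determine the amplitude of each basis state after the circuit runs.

The final amplitudes are sqrt(2)*(sqrt(sqrt(2) + 2)*exp(I*pi/12) + sqrt(2 - sqrt(2))*exp(I*pi/3))/8 on |000>, sqrt(2)*(sqrt(sqrt(2) + 2)*exp(I*pi/12) + sqrt(2 - sqrt(2))*exp(I*pi/3))/8 on |001>, sqrt(2)*(-sqrt(sqrt(2) + 2)*exp(2*I*pi/3) + sqrt(2 - sqrt(2))*exp(5*I*pi/12))/8 on |010>, sqrt(2)*(-sqrt(sqrt(2) + 2)*exp(2*I*pi/3) + sqrt(2 - sqrt(2))*exp(5*I*pi/12))/8 on |011>, sqrt(2)*(sqrt(sqrt(2) + 2)*exp(I*pi/12) + sqrt(2 - sqrt(2))*exp(I*pi/3))/8 on |100>, sqrt(2)*(sqrt(sqrt(2) + 2)*exp(I*pi/12) + sqrt(2 - sqrt(2))*exp(I*pi/3))/8 on |101>, sqrt(2)*(-sqrt(sqrt(2) + 2)*exp(2*I*pi/3) + sqrt(2 - sqrt(2))*exp(5*I*pi/12))/8 on |110>, sqrt(2)*(-sqrt(sqrt(2) + 2)*exp(2*I*pi/3) + sqrt(2 - sqrt(2))*exp(5*I*pi/12))/8 on |111>.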